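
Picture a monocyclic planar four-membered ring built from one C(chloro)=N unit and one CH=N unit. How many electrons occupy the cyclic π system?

Every ring atom contributes a p orbital perpendicular to the ring (every atom in a ring double bond is sp² and brings one electron to the p orbital; the doubly-bonded nitrogens are pyridine-type — their lone pairs lie in the ring plane, leaving one electron in the p orbital), so the π system is cyclic and fully conjugated.
Counting π electrons: 2 × 2 = 4 from the 2 double-bond units.

4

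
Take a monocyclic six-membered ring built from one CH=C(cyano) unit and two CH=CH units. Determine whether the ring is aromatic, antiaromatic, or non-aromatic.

Aromatic

All ring atoms are sp² and supply a p orbital to the ring (each doubly-bonded ring atom is sp² with one p-orbital electron); the conjugation is uninterrupted.
Counting π electrons: 3 × 2 = 6 from the 3 double-bond units.
6 = 4(1) + 2, which satisfies Hückel's 4n+2 rule.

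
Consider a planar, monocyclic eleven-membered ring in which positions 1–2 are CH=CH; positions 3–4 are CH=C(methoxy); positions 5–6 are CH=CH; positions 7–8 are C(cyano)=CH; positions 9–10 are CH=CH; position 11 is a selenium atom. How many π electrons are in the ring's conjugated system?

12

Every ring atom contributes a p orbital perpendicular to the ring (each doubly-bonded ring atom is sp² with one p-orbital electron; the selenium donates one lone pair from its p orbital), so the π system is cyclic and fully conjugated.
π-electron count: 5 × 2 = 10 from the double-bond units + 2 from the Se atom = 12.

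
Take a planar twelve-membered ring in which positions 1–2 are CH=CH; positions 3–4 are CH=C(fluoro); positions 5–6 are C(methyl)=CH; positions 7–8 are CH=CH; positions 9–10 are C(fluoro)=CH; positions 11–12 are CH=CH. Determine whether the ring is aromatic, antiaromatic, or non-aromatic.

Antiaromatic

Check conjugation: the double-bond atoms are sp², each contributing one p electron — every position has a p orbital, so the cyclic π system is continuous.
Counting π electrons: 6 × 2 = 12 from the 6 double-bond units.
A 4n π count (12, n = 3) in a planar conjugated ring means antiaromatic.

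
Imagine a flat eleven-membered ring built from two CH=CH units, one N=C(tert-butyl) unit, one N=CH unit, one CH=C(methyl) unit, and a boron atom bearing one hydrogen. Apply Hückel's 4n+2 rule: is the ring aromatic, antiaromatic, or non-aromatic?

Aromatic

Every ring atom contributes a p orbital perpendicular to the ring (each doubly-bonded ring atom is sp² with one p-orbital electron; the doubly-bonded nitrogens are pyridine-type — their lone pairs lie in the ring plane, leaving one electron in the p orbital; the boron has an empty p orbital), so the π system is cyclic and fully conjugated.
Counting π electrons: 5 × 2 = 10 from the double-bond units + 0 from the BH atom = 10.
That gives a 4n+2 count (10, n = 2).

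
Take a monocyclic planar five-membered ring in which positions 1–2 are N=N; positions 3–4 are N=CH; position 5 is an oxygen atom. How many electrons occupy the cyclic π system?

The p orbitals form a continuous loop: the double-bond atoms are sp², each contributing one p electron; the doubly-bonded nitrogens are pyridine-type — their lone pairs lie in the ring plane, leaving one electron in the p orbital; the oxygen donates one lone pair from its p orbital. The ring is fully conjugated.
π-electron count: 2 × 2 = 4 from the double-bond units + 2 from the O atom = 6.

6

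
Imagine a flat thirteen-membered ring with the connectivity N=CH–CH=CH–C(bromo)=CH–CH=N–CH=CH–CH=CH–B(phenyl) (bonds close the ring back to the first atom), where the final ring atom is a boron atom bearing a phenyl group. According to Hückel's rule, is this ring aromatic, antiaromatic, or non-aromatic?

Check conjugation: every atom in a ring double bond is sp² and brings one electron to the p orbital; each sp² =N– keeps its lone pair in-plane and puts one electron into the π system; the boron has an empty p orbital — every position has a p orbital, so the cyclic π system is continuous.
Tallying contributions gives 6 × 2 = 12 from the double-bond units + 0 from the B(phenyl) atom = 12.
12 is a 4n count (n = 3), so the planar conjugated ring is antiaromatic.

Antiaromatic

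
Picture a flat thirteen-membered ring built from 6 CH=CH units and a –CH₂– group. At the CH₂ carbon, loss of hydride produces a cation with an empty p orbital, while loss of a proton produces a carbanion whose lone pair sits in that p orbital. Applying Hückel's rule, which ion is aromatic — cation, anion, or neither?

In both ions every ring atom is sp² and contributes a p orbital, so both rings are fully conjugated.
Cation: 6 × 2 + 0 = 12 π electrons → 4(3), antiaromatic.
Anion: 6 × 2 + 2 = 14 π electrons → 4(3)+2, aromatic.

The anion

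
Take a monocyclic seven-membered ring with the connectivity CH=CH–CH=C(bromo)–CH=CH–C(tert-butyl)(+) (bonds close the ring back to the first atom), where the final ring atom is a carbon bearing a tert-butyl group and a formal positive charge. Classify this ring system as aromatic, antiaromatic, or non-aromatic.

Check conjugation: the double-bond atoms are sp², each contributing one p electron; the carbocation has an empty p orbital — every position has a p orbital, so the cyclic π system is continuous.
Counting π electrons: 3 × 2 = 6 from the double-bond units + 0 from the C(tert-butyl)(+) atom = 6.
6 = 4(1) + 2, which satisfies Hückel's 4n+2 rule.

Aromatic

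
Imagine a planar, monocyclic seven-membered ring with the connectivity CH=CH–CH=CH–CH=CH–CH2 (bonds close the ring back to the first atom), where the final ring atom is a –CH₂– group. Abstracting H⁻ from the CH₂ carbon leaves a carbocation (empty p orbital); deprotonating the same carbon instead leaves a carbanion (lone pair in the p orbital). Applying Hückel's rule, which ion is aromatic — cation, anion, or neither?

Once that carbon is sp², every ring atom has a p orbital and both ions are fully conjugated.
Cation: 3 × 2 + 0 = 6 π electrons → 4(1)+2, aromatic.
Anion: 3 × 2 + 2 = 8 π electrons → 4(2), antiaromatic.

The cation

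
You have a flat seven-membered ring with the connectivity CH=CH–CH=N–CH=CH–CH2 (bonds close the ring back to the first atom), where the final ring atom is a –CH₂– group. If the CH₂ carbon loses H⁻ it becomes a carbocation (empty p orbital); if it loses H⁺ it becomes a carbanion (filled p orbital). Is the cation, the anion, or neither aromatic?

In either ion the ring is fully conjugated: every atom, including the new sp² carbon, supplies a p orbital.
Cation: 3 × 2 + 0 = 6 π electrons → 4(1)+2, aromatic.
Anion: 3 × 2 + 2 = 8 π electrons → 4(2), antiaromatic.

The cation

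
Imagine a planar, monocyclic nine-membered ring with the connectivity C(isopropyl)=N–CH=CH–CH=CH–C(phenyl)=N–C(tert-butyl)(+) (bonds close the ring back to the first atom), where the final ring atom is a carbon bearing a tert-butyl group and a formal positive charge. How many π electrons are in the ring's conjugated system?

All ring atoms are sp² and supply a p orbital to the ring (each doubly-bonded ring atom is sp² with one p-orbital electron; the doubly-bonded nitrogens are pyridine-type — their lone pairs lie in the ring plane, leaving one electron in the p orbital; the carbocation has an empty p orbital); the conjugation is uninterrupted.
Counting π electrons: 4 × 2 = 8 from the double-bond units + 0 from the C(tert-butyl)(+) atom = 8.

8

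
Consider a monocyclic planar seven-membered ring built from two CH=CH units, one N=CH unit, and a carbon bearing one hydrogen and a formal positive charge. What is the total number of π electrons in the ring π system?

6

Check conjugation: each doubly-bonded ring atom is sp² with one p-orbital electron; each sp² =N– keeps its lone pair in-plane and puts one electron into the π system; the carbocation has an empty p orbital — every position has a p orbital, so the cyclic π system is continuous.
Adding the contributions, 3 × 2 = 6 from the double-bond units + 0 from the CH(+) atom = 6.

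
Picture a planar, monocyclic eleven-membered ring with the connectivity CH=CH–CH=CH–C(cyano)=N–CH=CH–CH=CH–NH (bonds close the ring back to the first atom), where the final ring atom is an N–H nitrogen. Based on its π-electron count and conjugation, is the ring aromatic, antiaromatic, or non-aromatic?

Antiaromatic

Check conjugation: each doubly-bonded ring atom is sp² with one p-orbital electron; the doubly-bonded nitrogens are pyridine-type — their lone pairs lie in the ring plane, leaving one electron in the p orbital; the pyrrole-type nitrogen donates its lone pair from the p orbital — every position has a p orbital, so the cyclic π system is continuous.
π-electron count: 5 × 2 = 10 from the double-bond units + 2 from the NH atom = 12.
With 12 = 4·3 π electrons, Hückel's rule classifies the planar ring as antiaromatic.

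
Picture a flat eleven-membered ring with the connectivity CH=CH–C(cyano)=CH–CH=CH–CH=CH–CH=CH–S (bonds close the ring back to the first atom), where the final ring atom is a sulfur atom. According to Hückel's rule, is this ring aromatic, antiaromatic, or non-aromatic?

Check conjugation: each doubly-bonded ring atom is sp² with one p-orbital electron; the sulfur donates one lone pair from its p orbital — every position has a p orbital, so the cyclic π system is continuous.
Counting π electrons: 5 × 2 = 10 from the double-bond units + 2 from the S atom = 12.
12 = 4(3); a planar, fully conjugated 4n system is antiaromatic.

Antiaromatic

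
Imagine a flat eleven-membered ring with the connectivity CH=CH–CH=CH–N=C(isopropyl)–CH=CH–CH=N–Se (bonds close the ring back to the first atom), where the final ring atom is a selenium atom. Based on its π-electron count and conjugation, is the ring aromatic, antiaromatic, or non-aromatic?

Antiaromatic

The p orbitals form a continuous loop: each doubly-bonded ring atom is sp² with one p-orbital electron; each sp² =N– keeps its lone pair in-plane and puts one electron into the π system; the selenium donates one lone pair from its p orbital. The ring is fully conjugated.
Tallying contributions gives 5 × 2 = 10 from the double-bond units + 2 from the Se atom = 12.
12 is a 4n count (n = 3), so the planar conjugated ring is antiaromatic.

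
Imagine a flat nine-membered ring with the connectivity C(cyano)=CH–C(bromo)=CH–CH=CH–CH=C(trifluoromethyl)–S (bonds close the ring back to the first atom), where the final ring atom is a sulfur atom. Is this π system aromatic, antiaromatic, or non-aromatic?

All ring atoms are sp² and supply a p orbital to the ring (every atom in a ring double bond is sp² and brings one electron to the p orbital; the sulfur donates one lone pair from its p orbital); the conjugation is uninterrupted.
π-electron count: 4 × 2 = 8 from the double-bond units + 2 from the S atom = 10.
10 = 4(2) + 2, which satisfies Hückel's 4n+2 rule.

Aromatic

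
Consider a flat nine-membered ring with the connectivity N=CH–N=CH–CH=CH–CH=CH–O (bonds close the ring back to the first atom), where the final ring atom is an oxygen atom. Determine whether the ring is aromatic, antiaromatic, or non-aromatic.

Aromatic

All ring atoms are sp² and supply a p orbital to the ring (each doubly-bonded ring atom is sp² with one p-orbital electron; each sp² =N– keeps its lone pair in-plane and puts one electron into the π system; the oxygen donates one lone pair from its p orbital); the conjugation is uninterrupted.
Adding the contributions, 4 × 2 = 8 from the double-bond units + 2 from the O atom = 10.
10 = 4(2) + 2, which satisfies Hückel's 4n+2 rule.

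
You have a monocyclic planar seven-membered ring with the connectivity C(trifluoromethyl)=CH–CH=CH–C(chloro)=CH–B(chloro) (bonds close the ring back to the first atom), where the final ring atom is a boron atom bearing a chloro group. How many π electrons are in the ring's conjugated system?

6

All ring atoms are sp² and supply a p orbital to the ring (every atom in a ring double bond is sp² and brings one electron to the p orbital; the boron has an empty p orbital); the conjugation is uninterrupted.
Adding the contributions, 3 × 2 = 6 from the double-bond units + 0 from the B(chloro) atom = 6.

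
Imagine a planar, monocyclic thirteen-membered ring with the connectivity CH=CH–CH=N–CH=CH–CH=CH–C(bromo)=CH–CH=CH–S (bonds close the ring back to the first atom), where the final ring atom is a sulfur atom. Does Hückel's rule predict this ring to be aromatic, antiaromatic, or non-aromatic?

Every ring atom contributes a p orbital perpendicular to the ring (each doubly-bonded ring atom is sp² with one p-orbital electron; the doubly-bonded nitrogens are pyridine-type — their lone pairs lie in the ring plane, leaving one electron in the p orbital; the sulfur donates one lone pair from its p orbital), so the π system is cyclic and fully conjugated.
Tallying contributions gives 6 × 2 = 12 from the double-bond units + 2 from the S atom = 14.
Since 14 = 4·3 + 2, the ring meets the 4n+2 criterion.

Aromatic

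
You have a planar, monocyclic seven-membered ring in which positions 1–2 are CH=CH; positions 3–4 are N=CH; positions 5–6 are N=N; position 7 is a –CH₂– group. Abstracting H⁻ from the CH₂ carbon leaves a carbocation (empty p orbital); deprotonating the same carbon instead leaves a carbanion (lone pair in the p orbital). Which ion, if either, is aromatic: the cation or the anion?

The cation

Both ions have a continuous loop of p orbitals — each ring atom is sp².
Cation: 3 × 2 + 0 = 6 π electrons → 4(1)+2, aromatic.
Anion: 3 × 2 + 2 = 8 π electrons → 4(2), antiaromatic.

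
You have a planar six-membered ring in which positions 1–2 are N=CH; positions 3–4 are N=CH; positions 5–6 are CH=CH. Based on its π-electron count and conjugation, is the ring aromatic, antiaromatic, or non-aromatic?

All ring atoms are sp² and supply a p orbital to the ring (the double-bond atoms are sp², each contributing one p electron; each sp² =N– keeps its lone pair in-plane and puts one electron into the π system); the conjugation is uninterrupted.
Tallying contributions gives 3 × 2 = 6 from the 3 double-bond units.
Since 6 = 4·1 + 2, the ring meets the 4n+2 criterion.

Aromatic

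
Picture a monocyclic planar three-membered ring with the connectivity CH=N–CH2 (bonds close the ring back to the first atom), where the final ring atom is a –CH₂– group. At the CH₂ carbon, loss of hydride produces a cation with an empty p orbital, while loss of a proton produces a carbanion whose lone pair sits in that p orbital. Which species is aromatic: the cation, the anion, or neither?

The cation

Once that carbon is sp², every ring atom has a p orbital and both ions are fully conjugated.
Cation: 1 × 2 + 0 = 2 π electrons → 4(0)+2, aromatic.
Anion: 1 × 2 + 2 = 4 π electrons → 4(1), antiaromatic.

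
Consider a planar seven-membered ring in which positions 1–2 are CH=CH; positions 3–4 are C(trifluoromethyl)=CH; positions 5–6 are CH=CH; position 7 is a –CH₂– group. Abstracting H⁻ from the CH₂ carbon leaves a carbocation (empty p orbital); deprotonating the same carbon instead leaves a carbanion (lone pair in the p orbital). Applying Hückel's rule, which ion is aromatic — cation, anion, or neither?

The cation

Once that carbon is sp², every ring atom has a p orbital and both ions are fully conjugated.
Cation: 3 × 2 + 0 = 6 π electrons → 4(1)+2, aromatic.
Anion: 3 × 2 + 2 = 8 π electrons → 4(2), antiaromatic.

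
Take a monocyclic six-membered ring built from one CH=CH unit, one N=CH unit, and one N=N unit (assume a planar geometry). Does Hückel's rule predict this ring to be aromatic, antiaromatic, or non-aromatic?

Aromatic

Every ring atom contributes a p orbital perpendicular to the ring (the double-bond atoms are sp², each contributing one p electron; each sp² =N– keeps its lone pair in-plane and puts one electron into the π system), so the π system is cyclic and fully conjugated.
Adding the contributions, 3 × 2 = 6 from the 3 double-bond units.
6 = 4(1) + 2, which satisfies Hückel's 4n+2 rule.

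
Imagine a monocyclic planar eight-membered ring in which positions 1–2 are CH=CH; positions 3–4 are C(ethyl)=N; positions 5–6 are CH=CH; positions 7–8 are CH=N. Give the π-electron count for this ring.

All ring atoms are sp² and supply a p orbital to the ring (the double-bond atoms are sp², each contributing one p electron; the doubly-bonded nitrogens are pyridine-type — their lone pairs lie in the ring plane, leaving one electron in the p orbital); the conjugation is uninterrupted.
Counting π electrons: 4 × 2 = 8 from the 4 double-bond units.

8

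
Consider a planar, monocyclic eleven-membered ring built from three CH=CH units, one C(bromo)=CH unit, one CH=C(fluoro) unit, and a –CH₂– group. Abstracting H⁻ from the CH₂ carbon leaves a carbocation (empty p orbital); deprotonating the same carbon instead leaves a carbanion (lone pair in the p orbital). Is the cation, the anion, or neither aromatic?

Once that carbon is sp², every ring atom has a p orbital and both ions are fully conjugated.
Cation: 5 × 2 + 0 = 10 π electrons → 4(2)+2, aromatic.
Anion: 5 × 2 + 2 = 12 π electrons → 4(3), antiaromatic.

The cation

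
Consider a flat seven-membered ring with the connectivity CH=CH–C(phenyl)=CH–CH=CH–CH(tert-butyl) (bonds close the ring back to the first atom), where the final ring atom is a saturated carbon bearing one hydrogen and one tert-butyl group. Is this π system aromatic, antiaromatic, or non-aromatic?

The CH(tert-butyl) carbon is saturated: that saturated carbon is sp³ and has no p orbital in the ring π system. Conjugation is not continuous around the ring.
Hückel's rule only applies to fully conjugated rings, so this one is simply non-aromatic.

Non-aromatic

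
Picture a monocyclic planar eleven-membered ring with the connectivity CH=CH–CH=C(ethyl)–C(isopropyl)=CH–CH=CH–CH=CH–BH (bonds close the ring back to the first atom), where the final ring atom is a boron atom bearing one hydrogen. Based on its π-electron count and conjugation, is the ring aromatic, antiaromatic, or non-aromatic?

Check conjugation: each doubly-bonded ring atom is sp² with one p-orbital electron; the boron has an empty p orbital — every position has a p orbital, so the cyclic π system is continuous.
Counting π electrons: 5 × 2 = 10 from the double-bond units + 0 from the BH atom = 10.
Since 10 = 4·2 + 2, the ring meets the 4n+2 criterion.

Aromatic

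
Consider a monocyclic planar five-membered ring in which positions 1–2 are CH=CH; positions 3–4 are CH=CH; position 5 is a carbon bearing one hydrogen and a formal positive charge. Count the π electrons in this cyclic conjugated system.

The p orbitals form a continuous loop: the double-bond atoms are sp², each contributing one p electron; the carbocation has an empty p orbital. The ring is fully conjugated.
π-electron count: 2 × 2 = 4 from the double-bond units + 0 from the CH(+) atom = 4.
This is the cyclopentadienyl cation.

4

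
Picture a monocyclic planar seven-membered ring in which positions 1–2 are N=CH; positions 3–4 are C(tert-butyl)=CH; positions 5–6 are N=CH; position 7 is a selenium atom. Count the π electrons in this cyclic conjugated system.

8

All ring atoms are sp² and supply a p orbital to the ring (each doubly-bonded ring atom is sp² with one p-orbital electron; each =N– nitrogen is pyridine-type (lone pair in the sp² plane, one electron in the p orbital); the selenium donates one lone pair from its p orbital); the conjugation is uninterrupted.
π-electron count: 3 × 2 = 6 from the double-bond units + 2 from the Se atom = 8.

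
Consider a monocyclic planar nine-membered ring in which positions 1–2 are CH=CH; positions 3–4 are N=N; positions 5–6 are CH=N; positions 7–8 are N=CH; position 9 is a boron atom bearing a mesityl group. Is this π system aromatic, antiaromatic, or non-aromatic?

All ring atoms are sp² and supply a p orbital to the ring (every atom in a ring double bond is sp² and brings one electron to the p orbital; each sp² =N– keeps its lone pair in-plane and puts one electron into the π system; the boron has an empty p orbital); the conjugation is uninterrupted.
π-electron count: 4 × 2 = 8 from the double-bond units + 0 from the B(mesityl) atom = 8.
8 is a 4n count (n = 2), so the planar conjugated ring is antiaromatic.

Antiaromatic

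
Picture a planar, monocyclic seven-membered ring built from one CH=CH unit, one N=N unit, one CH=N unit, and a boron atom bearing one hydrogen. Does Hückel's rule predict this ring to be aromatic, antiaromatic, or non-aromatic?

Aromatic

Every ring atom contributes a p orbital perpendicular to the ring (the double-bond atoms are sp², each contributing one p electron; the doubly-bonded nitrogens are pyridine-type — their lone pairs lie in the ring plane, leaving one electron in the p orbital; the boron has an empty p orbital), so the π system is cyclic and fully conjugated.
Adding the contributions, 3 × 2 = 6 from the double-bond units + 0 from the BH atom = 6.
With 6 π electrons (n = 1), the Hückel 4n+2 condition holds.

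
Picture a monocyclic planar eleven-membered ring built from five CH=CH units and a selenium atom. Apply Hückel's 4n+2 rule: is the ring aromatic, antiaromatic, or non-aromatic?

Check conjugation: every atom in a ring double bond is sp² and brings one electron to the p orbital; the selenium donates one lone pair from its p orbital — every position has a p orbital, so the cyclic π system is continuous.
π-electron count: 5 × 2 = 10 from the double-bond units + 2 from the Se atom = 12.
A 4n π count (12, n = 3) in a planar conjugated ring means antiaromatic.

Antiaromatic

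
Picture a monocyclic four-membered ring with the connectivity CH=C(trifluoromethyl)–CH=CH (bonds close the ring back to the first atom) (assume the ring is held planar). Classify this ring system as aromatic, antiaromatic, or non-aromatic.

Check conjugation: the double-bond atoms are sp², each contributing one p electron — every position has a p orbital, so the cyclic π system is continuous.
π-electron count: 2 × 2 = 4 from the 2 double-bond units.
4 is a 4n count (n = 1), so the planar conjugated ring is antiaromatic.

Antiaromatic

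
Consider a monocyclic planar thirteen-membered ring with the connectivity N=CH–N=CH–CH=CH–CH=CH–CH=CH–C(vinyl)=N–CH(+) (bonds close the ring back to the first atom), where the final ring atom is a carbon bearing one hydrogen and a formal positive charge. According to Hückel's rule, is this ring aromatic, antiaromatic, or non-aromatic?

Antiaromatic

The p orbitals form a continuous loop: each doubly-bonded ring atom is sp² with one p-orbital electron; each =N– nitrogen is pyridine-type (lone pair in the sp² plane, one electron in the p orbital); the carbocation has an empty p orbital. The ring is fully conjugated.
Adding the contributions, 6 × 2 = 12 from the double-bond units + 0 from the CH(+) atom = 12.
12 is a 4n count (n = 3), so the planar conjugated ring is antiaromatic.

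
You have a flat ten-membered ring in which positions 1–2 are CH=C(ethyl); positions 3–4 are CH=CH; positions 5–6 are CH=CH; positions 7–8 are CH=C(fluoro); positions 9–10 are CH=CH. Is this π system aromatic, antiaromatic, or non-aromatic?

All ring atoms are sp² and supply a p orbital to the ring (every atom in a ring double bond is sp² and brings one electron to the p orbital); the conjugation is uninterrupted.
π-electron count: 5 × 2 = 10 from the 5 double-bond units.
10 = 4(2) + 2, which satisfies Hückel's 4n+2 rule.

Aromatic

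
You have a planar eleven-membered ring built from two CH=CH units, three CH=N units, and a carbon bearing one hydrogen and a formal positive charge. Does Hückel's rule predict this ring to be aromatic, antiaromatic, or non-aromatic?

The p orbitals form a continuous loop: every atom in a ring double bond is sp² and brings one electron to the p orbital; the doubly-bonded nitrogens are pyridine-type — their lone pairs lie in the ring plane, leaving one electron in the p orbital; the carbocation has an empty p orbital. The ring is fully conjugated.
Counting π electrons: 5 × 2 = 10 from the double-bond units + 0 from the CH(+) atom = 10.
With 10 π electrons (n = 2), the Hückel 4n+2 condition holds.

Aromatic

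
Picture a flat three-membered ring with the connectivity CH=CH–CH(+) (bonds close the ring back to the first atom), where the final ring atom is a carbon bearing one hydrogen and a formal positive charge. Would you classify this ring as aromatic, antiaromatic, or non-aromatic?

Aromatic

Every ring atom contributes a p orbital perpendicular to the ring (the double-bond atoms are sp², each contributing one p electron; the carbocation has an empty p orbital), so the π system is cyclic and fully conjugated.
Counting π electrons: 1 × 2 = 2 from the double-bond unit + 0 from the CH(+) atom = 2.
With 2 π electrons (n = 0), the Hückel 4n+2 condition holds.
This is the cyclopropenyl cation.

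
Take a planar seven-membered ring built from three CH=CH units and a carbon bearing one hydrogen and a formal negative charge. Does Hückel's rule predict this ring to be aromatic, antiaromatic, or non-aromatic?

Antiaromatic

Check conjugation: every atom in a ring double bond is sp² and brings one electron to the p orbital; the carbanion's lone pair occupies the p orbital — every position has a p orbital, so the cyclic π system is continuous.
Tallying contributions gives 3 × 2 = 6 from the double-bond units + 2 from the CH(-) atom = 8.
A 4n π count (8, n = 2) in a planar conjugated ring means antiaromatic.
(The species described is the cycloheptatrienyl anion.)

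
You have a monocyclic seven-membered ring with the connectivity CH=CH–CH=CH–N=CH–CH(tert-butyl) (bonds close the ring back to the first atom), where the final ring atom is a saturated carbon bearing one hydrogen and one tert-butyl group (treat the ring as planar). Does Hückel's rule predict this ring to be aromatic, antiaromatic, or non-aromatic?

Because that saturated carbon is sp³ and has no p orbital in the ring π system at the CH(tert-butyl) position, the π system cannot extend all the way around the ring.
Without a continuous loop of overlapping p orbitals the Hückel electron count never comes into play.

Non-aromatic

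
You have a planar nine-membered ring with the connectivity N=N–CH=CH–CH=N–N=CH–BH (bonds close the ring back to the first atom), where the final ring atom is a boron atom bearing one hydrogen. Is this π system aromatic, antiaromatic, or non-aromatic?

Antiaromatic

All ring atoms are sp² and supply a p orbital to the ring (the double-bond atoms are sp², each contributing one p electron; each =N– nitrogen is pyridine-type (lone pair in the sp² plane, one electron in the p orbital); the boron has an empty p orbital); the conjugation is uninterrupted.
Adding the contributions, 4 × 2 = 8 from the double-bond units + 0 from the BH atom = 8.
8 = 4(2); a planar, fully conjugated 4n system is antiaromatic.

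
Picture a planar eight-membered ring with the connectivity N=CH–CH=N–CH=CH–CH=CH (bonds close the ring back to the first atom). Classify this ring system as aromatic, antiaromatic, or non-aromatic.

Every ring atom contributes a p orbital perpendicular to the ring (the double-bond atoms are sp², each contributing one p electron; each sp² =N– keeps its lone pair in-plane and puts one electron into the π system), so the π system is cyclic and fully conjugated.
π-electron count: 4 × 2 = 8 from the 4 double-bond units.
8 is a 4n count (n = 2), so the planar conjugated ring is antiaromatic.

Antiaromatic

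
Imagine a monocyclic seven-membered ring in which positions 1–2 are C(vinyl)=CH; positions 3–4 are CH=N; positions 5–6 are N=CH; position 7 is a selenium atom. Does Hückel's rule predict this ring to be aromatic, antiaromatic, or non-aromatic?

The p orbitals form a continuous loop: each doubly-bonded ring atom is sp² with one p-orbital electron; each sp² =N– keeps its lone pair in-plane and puts one electron into the π system; the selenium donates one lone pair from its p orbital. The ring is fully conjugated.
Counting π electrons: 3 × 2 = 6 from the double-bond units + 2 from the Se atom = 8.
A 4n π count (8, n = 2) in a planar conjugated ring means antiaromatic.

Antiaromatic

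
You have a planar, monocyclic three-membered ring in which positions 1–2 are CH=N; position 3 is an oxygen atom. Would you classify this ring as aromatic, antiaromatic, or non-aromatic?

Every ring atom contributes a p orbital perpendicular to the ring (every atom in a ring double bond is sp² and brings one electron to the p orbital; the doubly-bonded nitrogens are pyridine-type — their lone pairs lie in the ring plane, leaving one electron in the p orbital; the oxygen donates one lone pair from its p orbital), so the π system is cyclic and fully conjugated.
π-electron count: 1 × 2 = 2 from the double-bond unit + 2 from the O atom = 4.
A 4n π count (4, n = 1) in a planar conjugated ring means antiaromatic.

Antiaromatic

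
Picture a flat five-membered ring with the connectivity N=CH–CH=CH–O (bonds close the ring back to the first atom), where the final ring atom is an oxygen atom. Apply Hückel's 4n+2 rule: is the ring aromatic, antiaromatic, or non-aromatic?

Aromatic

All ring atoms are sp² and supply a p orbital to the ring (the double-bond atoms are sp², each contributing one p electron; each sp² =N– keeps its lone pair in-plane and puts one electron into the π system; the oxygen donates one lone pair from its p orbital); the conjugation is uninterrupted.
π-electron count: 2 × 2 = 4 from the double-bond units + 2 from the O atom = 6.
6 = 4(1) + 2, which satisfies Hückel's 4n+2 rule.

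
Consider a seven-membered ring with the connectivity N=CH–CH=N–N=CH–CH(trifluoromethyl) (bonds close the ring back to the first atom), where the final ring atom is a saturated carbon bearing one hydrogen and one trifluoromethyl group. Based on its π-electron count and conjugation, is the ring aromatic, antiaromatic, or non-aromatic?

Because that saturated carbon is sp³ and has no p orbital in the ring π system at the CH(trifluoromethyl) position, the π system cannot extend all the way around the ring.
Without a continuous loop of overlapping p orbitals the Hückel electron count never comes into play.

Non-aromatic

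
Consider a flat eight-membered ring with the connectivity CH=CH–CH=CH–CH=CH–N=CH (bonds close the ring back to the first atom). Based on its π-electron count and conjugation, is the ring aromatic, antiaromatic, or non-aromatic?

The p orbitals form a continuous loop: each doubly-bonded ring atom is sp² with one p-orbital electron; the doubly-bonded nitrogens are pyridine-type — their lone pairs lie in the ring plane, leaving one electron in the p orbital. The ring is fully conjugated.
π-electron count: 4 × 2 = 8 from the 4 double-bond units.
A 4n π count (8, n = 2) in a planar conjugated ring means antiaromatic.

Antiaromatic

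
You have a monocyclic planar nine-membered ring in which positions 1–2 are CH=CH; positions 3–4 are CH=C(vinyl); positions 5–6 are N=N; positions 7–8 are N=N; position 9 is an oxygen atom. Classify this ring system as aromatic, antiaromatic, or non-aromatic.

Every ring atom contributes a p orbital perpendicular to the ring (every atom in a ring double bond is sp² and brings one electron to the p orbital; each sp² =N– keeps its lone pair in-plane and puts one electron into the π system; the oxygen donates one lone pair from its p orbital), so the π system is cyclic and fully conjugated.
Adding the contributions, 4 × 2 = 8 from the double-bond units + 2 from the O atom = 10.
Since 10 = 4·2 + 2, the ring meets the 4n+2 criterion.

Aromatic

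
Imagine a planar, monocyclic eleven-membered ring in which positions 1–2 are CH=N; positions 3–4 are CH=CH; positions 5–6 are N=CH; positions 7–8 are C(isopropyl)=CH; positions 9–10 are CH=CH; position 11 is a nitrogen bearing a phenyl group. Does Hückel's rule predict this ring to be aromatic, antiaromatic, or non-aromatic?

The p orbitals form a continuous loop: each doubly-bonded ring atom is sp² with one p-orbital electron; each sp² =N– keeps its lone pair in-plane and puts one electron into the π system; the pyrrole-type nitrogen donates its lone pair from the p orbital. The ring is fully conjugated.
π-electron count: 5 × 2 = 10 from the double-bond units + 2 from the N(phenyl) atom = 12.
12 = 4(3); a planar, fully conjugated 4n system is antiaromatic.

Antiaromatic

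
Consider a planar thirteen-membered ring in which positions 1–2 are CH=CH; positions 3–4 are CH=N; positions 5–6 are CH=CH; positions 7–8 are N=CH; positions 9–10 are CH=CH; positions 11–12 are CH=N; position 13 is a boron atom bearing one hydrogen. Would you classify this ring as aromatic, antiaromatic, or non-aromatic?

Antiaromatic

All ring atoms are sp² and supply a p orbital to the ring (every atom in a ring double bond is sp² and brings one electron to the p orbital; the doubly-bonded nitrogens are pyridine-type — their lone pairs lie in the ring plane, leaving one electron in the p orbital; the boron has an empty p orbital); the conjugation is uninterrupted.
Counting π electrons: 6 × 2 = 12 from the double-bond units + 0 from the BH atom = 12.
12 is a 4n count (n = 3), so the planar conjugated ring is antiaromatic.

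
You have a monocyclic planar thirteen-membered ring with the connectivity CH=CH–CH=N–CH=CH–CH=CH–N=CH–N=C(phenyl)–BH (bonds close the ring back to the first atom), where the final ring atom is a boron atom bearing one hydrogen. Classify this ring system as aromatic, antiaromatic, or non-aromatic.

Antiaromatic

The p orbitals form a continuous loop: each doubly-bonded ring atom is sp² with one p-orbital electron; each =N– nitrogen is pyridine-type (lone pair in the sp² plane, one electron in the p orbital); the boron has an empty p orbital. The ring is fully conjugated.
Adding the contributions, 6 × 2 = 12 from the double-bond units + 0 from the BH atom = 12.
A 4n π count (12, n = 3) in a planar conjugated ring means antiaromatic.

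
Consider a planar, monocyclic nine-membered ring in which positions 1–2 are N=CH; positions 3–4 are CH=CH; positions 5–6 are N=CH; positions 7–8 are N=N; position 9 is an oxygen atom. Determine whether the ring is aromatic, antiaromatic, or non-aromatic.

Aromatic

Check conjugation: each doubly-bonded ring atom is sp² with one p-orbital electron; each =N– nitrogen is pyridine-type (lone pair in the sp² plane, one electron in the p orbital); the oxygen donates one lone pair from its p orbital — every position has a p orbital, so the cyclic π system is continuous.
Tallying contributions gives 4 × 2 = 8 from the double-bond units + 2 from the O atom = 10.
That gives a 4n+2 count (10, n = 2).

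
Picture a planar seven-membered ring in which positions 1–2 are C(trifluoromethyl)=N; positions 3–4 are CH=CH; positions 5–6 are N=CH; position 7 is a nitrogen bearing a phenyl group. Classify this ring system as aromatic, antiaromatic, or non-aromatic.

Antiaromatic

Every ring atom contributes a p orbital perpendicular to the ring (each doubly-bonded ring atom is sp² with one p-orbital electron; each sp² =N– keeps its lone pair in-plane and puts one electron into the π system; the pyrrole-type nitrogen donates its lone pair from the p orbital), so the π system is cyclic and fully conjugated.
Tallying contributions gives 3 × 2 = 6 from the double-bond units + 2 from the N(phenyl) atom = 8.
8 = 4(2); a planar, fully conjugated 4n system is antiaromatic.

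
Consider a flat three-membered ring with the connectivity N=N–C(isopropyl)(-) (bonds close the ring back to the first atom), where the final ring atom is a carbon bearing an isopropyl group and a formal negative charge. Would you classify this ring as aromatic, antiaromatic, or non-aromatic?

All ring atoms are sp² and supply a p orbital to the ring (the double-bond atoms are sp², each contributing one p electron; each sp² =N– keeps its lone pair in-plane and puts one electron into the π system; the carbanion's lone pair occupies the p orbital); the conjugation is uninterrupted.
Tallying contributions gives 1 × 2 = 2 from the double-bond unit + 2 from the C(isopropyl)(-) atom = 4.
With 4 = 4·1 π electrons, Hückel's rule classifies the planar ring as antiaromatic.

Antiaromatic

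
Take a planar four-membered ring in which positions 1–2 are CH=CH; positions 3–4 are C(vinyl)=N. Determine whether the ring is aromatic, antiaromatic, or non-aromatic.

Antiaromatic

Check conjugation: every atom in a ring double bond is sp² and brings one electron to the p orbital; each =N– nitrogen is pyridine-type (lone pair in the sp² plane, one electron in the p orbital) — every position has a p orbital, so the cyclic π system is continuous.
Tallying contributions gives 2 × 2 = 4 from the 2 double-bond units.
With 4 = 4·1 π electrons, Hückel's rule classifies the planar ring as antiaromatic.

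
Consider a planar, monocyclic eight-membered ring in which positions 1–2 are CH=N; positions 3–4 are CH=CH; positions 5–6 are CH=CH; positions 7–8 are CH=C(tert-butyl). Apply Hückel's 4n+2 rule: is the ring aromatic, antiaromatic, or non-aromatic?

Every ring atom contributes a p orbital perpendicular to the ring (every atom in a ring double bond is sp² and brings one electron to the p orbital; the doubly-bonded nitrogens are pyridine-type — their lone pairs lie in the ring plane, leaving one electron in the p orbital), so the π system is cyclic and fully conjugated.
Tallying contributions gives 4 × 2 = 8 from the 4 double-bond units.
With 8 = 4·2 π electrons, Hückel's rule classifies the planar ring as antiaromatic.

Antiaromatic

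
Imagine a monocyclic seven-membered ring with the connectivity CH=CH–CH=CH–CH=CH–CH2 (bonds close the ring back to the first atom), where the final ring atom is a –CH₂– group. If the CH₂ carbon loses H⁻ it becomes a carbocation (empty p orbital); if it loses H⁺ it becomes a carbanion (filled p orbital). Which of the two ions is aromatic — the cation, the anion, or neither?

In either ion the ring is fully conjugated: every atom, including the new sp² carbon, supplies a p orbital.
Cation: 3 × 2 + 0 = 6 π electrons → 4(1)+2, aromatic.
Anion: 3 × 2 + 2 = 8 π electrons → 4(2), antiaromatic.

The cation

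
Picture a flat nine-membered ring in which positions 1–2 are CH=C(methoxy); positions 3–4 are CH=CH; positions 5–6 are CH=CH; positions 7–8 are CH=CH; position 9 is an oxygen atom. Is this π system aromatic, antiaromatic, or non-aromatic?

Aromatic

The p orbitals form a continuous loop: the double-bond atoms are sp², each contributing one p electron; the oxygen donates one lone pair from its p orbital. The ring is fully conjugated.
Adding the contributions, 4 × 2 = 8 from the double-bond units + 2 from the O atom = 10.
Since 10 = 4·2 + 2, the ring meets the 4n+2 criterion.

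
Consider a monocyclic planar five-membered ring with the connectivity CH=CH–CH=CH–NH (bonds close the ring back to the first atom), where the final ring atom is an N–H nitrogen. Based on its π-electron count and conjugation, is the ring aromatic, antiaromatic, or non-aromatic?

All ring atoms are sp² and supply a p orbital to the ring (every atom in a ring double bond is sp² and brings one electron to the p orbital; the pyrrole-type nitrogen donates its lone pair from the p orbital); the conjugation is uninterrupted.
Tallying contributions gives 2 × 2 = 4 from the double-bond units + 2 from the NH atom = 6.
6 = 4(1) + 2, which satisfies Hückel's 4n+2 rule.
(This ring is pyrrole.)

Aromatic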